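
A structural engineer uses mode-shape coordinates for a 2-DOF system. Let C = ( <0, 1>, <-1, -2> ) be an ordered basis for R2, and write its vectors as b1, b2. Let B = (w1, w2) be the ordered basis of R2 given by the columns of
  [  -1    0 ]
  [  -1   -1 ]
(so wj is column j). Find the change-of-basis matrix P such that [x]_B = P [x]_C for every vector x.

[[0, 1], [-1, 1]]

Let M have columns bj and N have columns wj. Then for every x, N [x]_B = x = M [x]_C, so P = N^(-1) M.
Since det N = 1, N^(-1) has integer entries; multiplying gives P = [[0, 1], [-1, 1]].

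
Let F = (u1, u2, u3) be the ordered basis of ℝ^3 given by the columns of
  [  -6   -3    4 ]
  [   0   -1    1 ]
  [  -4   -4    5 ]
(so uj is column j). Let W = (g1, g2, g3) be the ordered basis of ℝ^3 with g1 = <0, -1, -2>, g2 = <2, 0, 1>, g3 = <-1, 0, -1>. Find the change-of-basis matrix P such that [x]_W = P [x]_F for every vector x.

[[0, 1, -1], [-2, -1, 1], [2, 1, -2]]

Let M have columns uj and N have columns gj. Then for every x, N [x]_W = x = M [x]_F, so P = N^(-1) M.
Since det N = -1, N^(-1) has integer entries; multiplying gives P = [[0, 1, -1], [-2, -1, 1], [2, 1, -2]].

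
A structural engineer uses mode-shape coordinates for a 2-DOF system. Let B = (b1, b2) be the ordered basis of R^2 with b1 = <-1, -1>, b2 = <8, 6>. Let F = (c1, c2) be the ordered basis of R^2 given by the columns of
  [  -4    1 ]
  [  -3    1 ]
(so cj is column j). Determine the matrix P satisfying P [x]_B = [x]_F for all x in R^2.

Let M have columns bj and N have columns cj. Then for every x, N [x]_F = x = M [x]_B, so P = N^(-1) M.
Since det N = -1, N^(-1) has integer entries; multiplying gives P = [[0, -2], [-1, 0]].

[[0, -2], [-1, 0]]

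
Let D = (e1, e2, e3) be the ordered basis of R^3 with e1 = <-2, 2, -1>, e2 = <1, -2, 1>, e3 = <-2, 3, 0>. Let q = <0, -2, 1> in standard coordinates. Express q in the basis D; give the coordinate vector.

<1, 2, 0>

We seek scalars with c_1 e1 + ... + c_3 e3 = q; equivalently solve M c = q where the columns of M are e1, ..., e3.
Solving this 3x3 system gives c = (1, 2, 0).
Check: e1 + 2e2 + 0·e3 = <0, -2, 1>.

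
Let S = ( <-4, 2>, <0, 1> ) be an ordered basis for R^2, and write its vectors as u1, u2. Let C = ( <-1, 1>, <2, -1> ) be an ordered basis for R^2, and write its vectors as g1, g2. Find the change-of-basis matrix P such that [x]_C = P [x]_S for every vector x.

[[0, 2], [-2, 1]]

Let M have columns uj and N have columns gj. Then for every x, N [x]_C = x = M [x]_S, so P = N^(-1) M.
Since det N = -1, N^(-1) has integer entries; multiplying gives P = [[0, 2], [-2, 1]].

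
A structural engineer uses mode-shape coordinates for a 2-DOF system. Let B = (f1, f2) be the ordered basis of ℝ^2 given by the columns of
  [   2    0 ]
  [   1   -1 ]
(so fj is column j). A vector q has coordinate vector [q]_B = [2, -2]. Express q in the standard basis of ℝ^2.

[4, 4]

q = M [q]_B, where M has columns f1, f2.
Carrying out the matrix-vector product, q = [4, 4].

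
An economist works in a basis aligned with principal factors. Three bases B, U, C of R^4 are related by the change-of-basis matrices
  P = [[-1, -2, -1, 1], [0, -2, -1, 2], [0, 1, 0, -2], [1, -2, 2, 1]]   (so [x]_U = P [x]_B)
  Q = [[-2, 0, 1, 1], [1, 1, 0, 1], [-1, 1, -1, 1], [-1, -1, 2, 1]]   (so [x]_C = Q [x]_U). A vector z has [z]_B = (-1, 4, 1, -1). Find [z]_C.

First [z]_U = P [z]_B = (-9, -11, 6, -8).
Then [z]_C = Q [z]_U = (16, -28, -16, 24).

(16, -28, -16, 24)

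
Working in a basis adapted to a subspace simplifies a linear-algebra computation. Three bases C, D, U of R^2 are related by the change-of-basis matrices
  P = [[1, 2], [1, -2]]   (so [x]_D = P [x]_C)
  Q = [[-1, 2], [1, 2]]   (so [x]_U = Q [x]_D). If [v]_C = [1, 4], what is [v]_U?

[-23, -5]

First [v]_D = P [v]_C = [9, -7].
Then [v]_U = Q [v]_D = [-23, -5].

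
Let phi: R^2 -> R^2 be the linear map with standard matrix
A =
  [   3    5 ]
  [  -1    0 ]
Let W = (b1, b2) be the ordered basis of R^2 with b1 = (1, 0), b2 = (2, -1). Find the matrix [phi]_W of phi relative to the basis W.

With P the matrix whose columns are b1, b2, [phi]_W = P^(-1) A P.
Column by column: phi(b1) = A b1 = (3, -1); its W-coordinates (1, 1) give column 1.
Continuing for each basis vector yields [phi]_W = [[1, -3], [1, 2]].

[[1, -3], [1, 2]]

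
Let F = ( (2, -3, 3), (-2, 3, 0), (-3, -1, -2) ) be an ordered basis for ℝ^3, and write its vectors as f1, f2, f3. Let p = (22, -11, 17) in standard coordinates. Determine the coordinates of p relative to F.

[p]_F is the unique c with M c = p, where M has columns f1, ..., f3.
Row-reducing the augmented matrix [M | p] gives c = (3, -2, -4).
Check: 3f1 - 2f2 - 4f3 = (22, -11, 17).

(3, -2, -4)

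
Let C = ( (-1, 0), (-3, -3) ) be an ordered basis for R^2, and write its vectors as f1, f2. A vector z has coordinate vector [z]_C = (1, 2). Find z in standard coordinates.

(-7, -6)

z = M [z]_C, where M has columns f1, f2.
Carrying out the matrix-vector product, z = (-7, -6).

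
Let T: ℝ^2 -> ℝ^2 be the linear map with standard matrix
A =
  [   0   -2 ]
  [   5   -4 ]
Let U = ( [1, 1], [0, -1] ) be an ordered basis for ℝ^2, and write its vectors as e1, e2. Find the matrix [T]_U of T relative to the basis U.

[[-2, 2], [-3, -2]]

With P the matrix whose columns are e1, e2, [T]_U = P^(-1) A P.
Column by column: T(e1) = A e1 = [-2, 1]; its U-coordinates [-2, -3] give column 1.
Continuing for each basis vector yields [T]_U = [[-2, 2], [-3, -2]].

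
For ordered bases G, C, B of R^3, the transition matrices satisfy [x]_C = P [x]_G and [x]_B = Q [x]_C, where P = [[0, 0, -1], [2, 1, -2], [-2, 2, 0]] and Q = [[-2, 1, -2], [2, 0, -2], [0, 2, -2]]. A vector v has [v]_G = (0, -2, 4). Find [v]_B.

(6, 0, -12)

First [v]_C = P [v]_G = (-4, -10, -4).
Then [v]_B = Q [v]_C = (6, 0, -12).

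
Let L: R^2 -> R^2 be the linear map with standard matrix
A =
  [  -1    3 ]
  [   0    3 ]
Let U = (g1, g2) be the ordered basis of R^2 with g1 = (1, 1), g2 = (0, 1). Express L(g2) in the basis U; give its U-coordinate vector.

Compute L(g2) = A g2 = (3, 3) in standard coordinates.
Then write this in U-coordinates: solve for y in y_1 g1 + y_2 g2 = (3, 3).
This gives y = (3, 0), which is column 2 of [L]_U.

(3, 0)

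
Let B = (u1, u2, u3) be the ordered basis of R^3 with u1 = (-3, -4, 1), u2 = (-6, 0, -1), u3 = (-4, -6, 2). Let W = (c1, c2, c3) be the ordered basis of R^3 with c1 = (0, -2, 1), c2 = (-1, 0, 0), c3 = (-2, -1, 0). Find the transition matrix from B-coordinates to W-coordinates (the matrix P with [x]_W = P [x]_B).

Take x = uj: its B-coordinates are the j-th standard unit vector, so P e_j — column j of P — equals [uj]_W.
u1 = c1 - c2 + 2c3, giving column 1 = (1, -1, 2); repeating for each j gives P = [[1, -1, 2], [-1, 2, 0], [2, 2, 2]].

[[1, -1, 2], [-1, 2, 0], [2, 2, 2]]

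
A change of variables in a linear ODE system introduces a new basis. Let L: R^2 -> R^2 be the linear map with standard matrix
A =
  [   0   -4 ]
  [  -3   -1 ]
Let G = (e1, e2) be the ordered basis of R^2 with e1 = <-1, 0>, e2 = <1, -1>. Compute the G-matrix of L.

[[-3, -2], [-3, 2]]

With P the matrix whose columns are e1, e2, [L]_G = P^(-1) A P.
Column by column: L(e1) = A e1 = <0, 3>; its G-coordinates <-3, -3> give column 1.
Continuing for each basis vector yields [L]_G = [[-3, -2], [-3, 2]].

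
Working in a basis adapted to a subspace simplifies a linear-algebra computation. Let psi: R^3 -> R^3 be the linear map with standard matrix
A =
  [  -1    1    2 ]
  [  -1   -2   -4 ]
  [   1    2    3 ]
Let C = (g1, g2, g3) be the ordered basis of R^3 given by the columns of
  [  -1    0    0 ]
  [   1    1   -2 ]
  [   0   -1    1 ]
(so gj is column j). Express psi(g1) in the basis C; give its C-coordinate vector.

Column 1 of [psi]_C is the C-coordinate vector of psi(g1).
In standard coordinates psi(g1) = A g1 = <2, -1, 1>.
Converting to C: <2, -1, 1> = -2g1 - 3g2 - 2g3, so the coordinate vector is <-2, -3, -2>.

<-2, -3, -2>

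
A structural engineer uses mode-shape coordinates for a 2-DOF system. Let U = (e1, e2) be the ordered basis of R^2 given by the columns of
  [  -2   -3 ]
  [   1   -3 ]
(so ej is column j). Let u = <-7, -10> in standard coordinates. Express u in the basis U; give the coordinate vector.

<-1, 3>

[u]_U is the unique c with M c = u, where M has columns e1, e2.
System: -2c_1 - 3c_2 = -7, c_1 - 3c_2 = -10; solving gives c_1 = -1, c_2 = 3.
Check: -e1 + 3e2 = <-7, -10>.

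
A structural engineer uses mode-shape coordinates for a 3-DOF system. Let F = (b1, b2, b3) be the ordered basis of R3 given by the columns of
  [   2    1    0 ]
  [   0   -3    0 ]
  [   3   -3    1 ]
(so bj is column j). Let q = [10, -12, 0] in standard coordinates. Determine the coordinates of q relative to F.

[3, 4, 3]

We seek scalars with c_1 b1 + ... + c_3 b3 = q; equivalently solve M c = q where the columns of M are b1, ..., b3.
Solving this 3x3 system gives c = (3, 4, 3).
Check: 3b1 + 4b2 + 3b3 = [10, -12, 0].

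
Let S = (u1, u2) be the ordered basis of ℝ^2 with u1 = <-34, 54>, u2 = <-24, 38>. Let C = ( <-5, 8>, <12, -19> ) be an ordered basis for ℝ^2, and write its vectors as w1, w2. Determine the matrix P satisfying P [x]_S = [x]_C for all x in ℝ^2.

Let M have columns uj and N have columns wj. Then for every x, N [x]_C = x = M [x]_S, so P = N^(-1) M.
Since det N = -1, N^(-1) has integer entries; multiplying gives P = [[2, 0], [-2, -2]].

[[2, 0], [-2, -2]]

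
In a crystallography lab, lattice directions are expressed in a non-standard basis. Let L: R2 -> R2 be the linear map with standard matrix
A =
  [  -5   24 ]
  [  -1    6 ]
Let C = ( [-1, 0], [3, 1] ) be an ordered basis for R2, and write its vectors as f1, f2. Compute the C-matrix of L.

Let P have columns f1, f2. Then [L]_C = P^(-1) A P.
Here det P = -1, so P^(-1) is integer; computing A P first and then P^(-1)(A P) gives [[-2, 0], [1, 3]].

[[-2, 0], [1, 3]]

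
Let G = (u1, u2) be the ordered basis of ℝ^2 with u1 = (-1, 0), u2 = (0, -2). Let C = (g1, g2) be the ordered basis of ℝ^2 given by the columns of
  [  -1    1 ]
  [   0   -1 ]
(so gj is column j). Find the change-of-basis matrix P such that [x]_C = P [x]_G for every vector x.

[[1, 2], [0, 2]]

Let M have columns uj and N have columns gj. Then for every x, N [x]_C = x = M [x]_G, so P = N^(-1) M.
Since det N = 1, N^(-1) has integer entries; multiplying gives P = [[1, 2], [0, 2]].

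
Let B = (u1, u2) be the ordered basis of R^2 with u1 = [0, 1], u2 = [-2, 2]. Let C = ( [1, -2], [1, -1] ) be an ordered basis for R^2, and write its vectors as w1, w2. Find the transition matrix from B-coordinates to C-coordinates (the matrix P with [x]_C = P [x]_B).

Take x = uj: its B-coordinates are the j-th standard unit vector, so P e_j — column j of P — equals [uj]_C.
u1 = -w1 + w2, giving column 1 = [-1, 1]; repeating for each j gives P = [[-1, 0], [1, -2]].

[[-1, 0], [1, -2]]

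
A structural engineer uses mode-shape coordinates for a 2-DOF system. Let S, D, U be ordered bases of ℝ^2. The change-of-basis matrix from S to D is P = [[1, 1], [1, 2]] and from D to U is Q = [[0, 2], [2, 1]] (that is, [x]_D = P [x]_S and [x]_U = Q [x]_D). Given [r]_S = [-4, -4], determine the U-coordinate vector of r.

[-24, -28]

First [r]_D = P [r]_S = [-8, -12].
Then [r]_U = Q [r]_D = [-24, -28].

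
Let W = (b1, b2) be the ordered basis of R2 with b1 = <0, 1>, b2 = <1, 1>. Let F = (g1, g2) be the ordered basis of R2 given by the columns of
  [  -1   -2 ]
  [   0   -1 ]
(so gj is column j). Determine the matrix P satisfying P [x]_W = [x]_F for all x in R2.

Column j of P is [bj]_F, since P maps W-coordinates to F-coordinates.
Expressing b1 in F: b1 = 2g1 - g2, so column 1 of P is <2, -1>.
Doing the same for each bj gives P = [[2, 1], [-1, -1]].

[[2, 1], [-1, -1]]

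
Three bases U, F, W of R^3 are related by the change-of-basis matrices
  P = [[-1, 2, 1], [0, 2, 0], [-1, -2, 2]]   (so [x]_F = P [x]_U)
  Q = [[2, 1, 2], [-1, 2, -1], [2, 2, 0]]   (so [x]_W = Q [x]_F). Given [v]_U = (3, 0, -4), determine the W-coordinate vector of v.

Apply P to get F-coordinates (-7, 0, -11), then Q to get W-coordinates.
The result is [v]_W = (-36, 18, -14).

(-36, 18, -14)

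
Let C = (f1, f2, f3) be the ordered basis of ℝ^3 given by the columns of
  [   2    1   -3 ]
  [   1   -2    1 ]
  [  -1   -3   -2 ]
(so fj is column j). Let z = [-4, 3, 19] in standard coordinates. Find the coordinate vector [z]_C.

We seek scalars with c_1 f1 + ... + c_3 f3 = z; equivalently solve M c = z where the columns of M are f1, ..., f3.
Row-reducing the augmented matrix [M | z] gives c = (-3, -4, -2).
Check: -3f1 - 4f2 - 2f3 = [-4, 3, 19].

[-3, -4, -2]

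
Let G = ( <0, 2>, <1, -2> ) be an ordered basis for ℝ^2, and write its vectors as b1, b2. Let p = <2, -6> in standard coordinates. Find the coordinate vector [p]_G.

<-1, 2>

Write p = c_1 b1 + c_2 b2 and solve for the c_i.
System: 0c_1 + c_2 = 2, 2c_1 - 2c_2 = -6; solving gives c_1 = -1, c_2 = 2.
Check: -b1 + 2b2 = <2, -6>.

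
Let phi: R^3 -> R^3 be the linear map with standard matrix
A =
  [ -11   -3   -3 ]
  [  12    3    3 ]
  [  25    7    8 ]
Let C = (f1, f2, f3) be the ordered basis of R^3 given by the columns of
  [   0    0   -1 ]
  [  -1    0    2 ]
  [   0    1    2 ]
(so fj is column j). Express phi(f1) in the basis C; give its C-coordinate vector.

(-3, -1, -3)

Column 1 of [phi]_C is the C-coordinate vector of phi(f1).
In standard coordinates phi(f1) = A f1 = (3, -3, -7).
Converting to C: (3, -3, -7) = -3f1 - f2 - 3f3, so the coordinate vector is (-3, -1, -3).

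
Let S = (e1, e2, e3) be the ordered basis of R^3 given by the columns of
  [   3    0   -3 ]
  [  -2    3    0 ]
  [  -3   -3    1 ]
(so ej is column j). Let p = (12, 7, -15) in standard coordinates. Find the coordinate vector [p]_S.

We seek scalars with c_1 e1 + ... + c_3 e3 = p; equivalently solve M c = p where the columns of M are e1, ..., e3.
Gaussian elimination on [M | p] yields c = (1, 3, -3).
Check: e1 + 3e2 - 3e3 = (12, 7, -15).

(1, 3, -3)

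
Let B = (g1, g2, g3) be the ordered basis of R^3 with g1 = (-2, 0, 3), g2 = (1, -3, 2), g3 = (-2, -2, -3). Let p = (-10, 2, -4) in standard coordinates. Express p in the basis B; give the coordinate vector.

(2, -2, 2)

[p]_B is the unique c with M c = p, where M has columns g1, ..., g3.
Solving this 3x3 system gives c = (2, -2, 2).
Check: 2g1 - 2g2 + 2g3 = (-10, 2, -4).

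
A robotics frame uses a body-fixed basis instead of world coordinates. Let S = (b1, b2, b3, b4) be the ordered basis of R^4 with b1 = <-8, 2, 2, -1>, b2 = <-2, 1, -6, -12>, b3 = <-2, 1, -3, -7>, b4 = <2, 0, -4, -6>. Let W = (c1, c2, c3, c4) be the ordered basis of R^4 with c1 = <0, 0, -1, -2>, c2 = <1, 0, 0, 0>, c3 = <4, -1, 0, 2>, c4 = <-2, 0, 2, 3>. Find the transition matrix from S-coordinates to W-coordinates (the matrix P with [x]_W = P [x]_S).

Let M have columns bj and N have columns cj. Then for every x, N [x]_W = x = M [x]_S, so P = N^(-1) M.
Since det N = -1, N^(-1) has integer entries; multiplying gives P = [[0, 2, 1, 0], [2, -2, 0, -2], [-2, -1, -1, 0], [1, -2, -1, -2]].

[[0, 2, 1, 0], [2, -2, 0, -2], [-2, -1, -1, 0], [1, -2, -1, -2]]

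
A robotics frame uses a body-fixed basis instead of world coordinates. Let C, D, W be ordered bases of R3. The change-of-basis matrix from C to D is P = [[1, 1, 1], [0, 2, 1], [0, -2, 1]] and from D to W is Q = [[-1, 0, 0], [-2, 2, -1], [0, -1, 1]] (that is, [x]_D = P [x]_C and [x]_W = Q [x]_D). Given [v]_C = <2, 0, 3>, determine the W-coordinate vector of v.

<-5, -7, 0>

Apply P to get D-coordinates <5, 3, 3>, then Q to get W-coordinates.
The result is [v]_W = <-5, -7, 0>.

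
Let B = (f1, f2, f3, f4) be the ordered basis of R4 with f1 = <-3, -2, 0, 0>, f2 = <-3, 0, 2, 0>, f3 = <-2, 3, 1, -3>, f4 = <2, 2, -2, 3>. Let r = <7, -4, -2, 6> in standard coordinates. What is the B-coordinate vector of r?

<-1, 0, -2, 0>

We seek scalars with c_1 f1 + ... + c_4 f4 = r; equivalently solve M c = r where the columns of M are f1, ..., f4.
Solving this 4x4 system gives c = (-1, 0, -2, 0).
Check: -f1 + 0·f2 - 2f3 + 0·f4 = <7, -4, -2, 6>.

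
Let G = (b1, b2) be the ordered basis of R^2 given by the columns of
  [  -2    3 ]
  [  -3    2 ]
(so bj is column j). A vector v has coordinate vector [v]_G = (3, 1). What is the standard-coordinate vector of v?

By definition v = 3b1 + b2.
Summing componentwise gives (-3, -7).

(-3, -7)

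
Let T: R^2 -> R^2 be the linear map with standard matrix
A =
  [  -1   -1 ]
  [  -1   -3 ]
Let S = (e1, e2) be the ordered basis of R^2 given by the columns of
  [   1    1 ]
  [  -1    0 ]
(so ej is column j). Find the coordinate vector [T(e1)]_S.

[-2, 2]

Compute T(e1) = A e1 = [0, 2] in standard coordinates.
Then write this in S-coordinates: solve for y in y_1 e1 + y_2 e2 = [0, 2].
This gives y = [-2, 2], which is column 1 of [T]_S.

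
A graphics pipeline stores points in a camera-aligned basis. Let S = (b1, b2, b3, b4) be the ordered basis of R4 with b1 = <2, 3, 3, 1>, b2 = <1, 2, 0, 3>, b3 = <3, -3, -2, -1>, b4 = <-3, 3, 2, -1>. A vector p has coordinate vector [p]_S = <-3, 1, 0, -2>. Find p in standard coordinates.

<1, -13, -13, 2>

By definition p = -3b1 + b2 + 0·b3 - 2b4.
Summing componentwise gives <1, -13, -13, 2>.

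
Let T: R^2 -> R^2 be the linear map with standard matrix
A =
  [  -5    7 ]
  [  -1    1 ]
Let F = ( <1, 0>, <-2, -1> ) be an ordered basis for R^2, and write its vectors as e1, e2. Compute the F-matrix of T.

[[-3, 1], [1, -1]]

With P the matrix whose columns are e1, e2, [T]_F = P^(-1) A P.
Column by column: T(e1) = A e1 = <-5, -1>; its F-coordinates <-3, 1> give column 1.
Continuing for each basis vector yields [T]_F = [[-3, 1], [1, -1]].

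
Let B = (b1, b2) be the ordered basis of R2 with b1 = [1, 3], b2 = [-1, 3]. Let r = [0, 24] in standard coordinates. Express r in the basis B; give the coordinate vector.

[4, 4]

Write r = c_1 b1 + c_2 b2 and solve for the c_i.
System: c_1 - c_2 = 0, 3c_1 + 3c_2 = 24; solving gives c_1 = 4, c_2 = 4.
Check: 4b1 + 4b2 = [0, 24].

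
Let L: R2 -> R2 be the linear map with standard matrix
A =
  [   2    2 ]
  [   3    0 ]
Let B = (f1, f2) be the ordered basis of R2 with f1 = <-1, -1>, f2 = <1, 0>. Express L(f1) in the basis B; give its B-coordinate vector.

<3, -1>

Column 1 of [L]_B is the B-coordinate vector of L(f1).
In standard coordinates L(f1) = A f1 = <-4, -3>.
Converting to B: <-4, -3> = 3f1 - f2, so the coordinate vector is <3, -1>.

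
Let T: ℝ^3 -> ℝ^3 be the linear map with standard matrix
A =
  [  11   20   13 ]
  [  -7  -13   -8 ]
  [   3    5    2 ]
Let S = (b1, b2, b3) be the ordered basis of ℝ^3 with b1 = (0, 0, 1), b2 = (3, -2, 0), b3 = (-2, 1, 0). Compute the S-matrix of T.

The j-th column of [T]_S is [T(bj)]_S.
T(b1) = A b1 = (13, -8, 2) = 2b1 + 3b2 - 2b3, so column 1 is (2, 3, -2).
Repeating for b2, b3 and assembling the columns gives [[2, -1, -1], [3, -3, 0], [-2, -1, 1]].

[[2, -1, -1], [3, -3, 0], [-2, -1, 1]]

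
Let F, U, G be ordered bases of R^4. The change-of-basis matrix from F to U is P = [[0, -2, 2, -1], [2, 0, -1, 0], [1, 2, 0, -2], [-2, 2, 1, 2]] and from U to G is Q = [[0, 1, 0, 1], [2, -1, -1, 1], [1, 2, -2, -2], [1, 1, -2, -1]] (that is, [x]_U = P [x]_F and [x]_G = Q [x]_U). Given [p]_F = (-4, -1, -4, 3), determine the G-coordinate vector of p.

First [p]_U = P [p]_F = (-9, -4, -12, 8).
Then [p]_G = Q [p]_U = (4, 6, -9, 3).

(4, 6, -9, 3)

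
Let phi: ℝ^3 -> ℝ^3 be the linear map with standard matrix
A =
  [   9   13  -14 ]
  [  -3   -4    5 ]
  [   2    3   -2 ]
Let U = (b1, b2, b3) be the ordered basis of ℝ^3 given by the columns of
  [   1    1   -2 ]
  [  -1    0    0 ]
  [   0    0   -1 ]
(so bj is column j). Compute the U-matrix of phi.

The j-th column of [phi]_U is [phi(bj)]_U.
phi(b1) = A b1 = <-4, 1, -1> = -b1 - b2 + b3, so column 1 is <-1, -1, 1>.
Repeating for b2, b3 and assembling the columns gives [[-1, 3, -1], [-1, 2, 1], [1, -2, 2]].

[[-1, 3, -1], [-1, 2, 1], [1, -2, 2]]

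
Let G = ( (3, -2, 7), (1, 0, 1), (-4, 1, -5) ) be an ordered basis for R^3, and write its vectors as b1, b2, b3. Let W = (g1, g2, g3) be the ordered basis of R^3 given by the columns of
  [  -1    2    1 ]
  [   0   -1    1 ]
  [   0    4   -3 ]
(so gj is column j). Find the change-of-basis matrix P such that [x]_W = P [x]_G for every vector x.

[[-2, 2, -1], [1, 1, -2], [-1, 1, -1]]

Column j of P is [bj]_W, since P maps G-coordinates to W-coordinates.
Expressing b1 in W: b1 = -2g1 + g2 - g3, so column 1 of P is (-2, 1, -1).
Doing the same for each bj gives P = [[-2, 2, -1], [1, 1, -2], [-1, 1, -1]].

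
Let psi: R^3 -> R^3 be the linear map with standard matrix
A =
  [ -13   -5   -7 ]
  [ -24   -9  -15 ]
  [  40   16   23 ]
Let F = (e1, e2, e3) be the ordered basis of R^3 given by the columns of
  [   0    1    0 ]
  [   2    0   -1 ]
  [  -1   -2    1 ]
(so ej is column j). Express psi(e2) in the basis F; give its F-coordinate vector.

<2, 1, -2>

Compute psi(e2) = A e2 = <1, 6, -6> in standard coordinates.
Then write this in F-coordinates: solve for y in y_1 e1 + ... + y_3 e3 = <1, 6, -6>.
This gives y = <2, 1, -2>, which is column 2 of [psi]_F.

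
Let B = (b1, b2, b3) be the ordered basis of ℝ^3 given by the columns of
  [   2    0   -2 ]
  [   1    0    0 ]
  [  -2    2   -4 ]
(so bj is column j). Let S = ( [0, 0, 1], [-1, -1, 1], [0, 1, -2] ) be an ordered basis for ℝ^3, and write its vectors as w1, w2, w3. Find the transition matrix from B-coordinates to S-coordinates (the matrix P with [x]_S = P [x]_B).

Let M have columns bj and N have columns wj. Then for every x, N [x]_S = x = M [x]_B, so P = N^(-1) M.
Since det N = -1, N^(-1) has integer entries; multiplying gives P = [[-2, 2, -2], [-2, 0, 2], [-1, 0, 2]].

[[-2, 2, -2], [-2, 0, 2], [-1, 0, 2]]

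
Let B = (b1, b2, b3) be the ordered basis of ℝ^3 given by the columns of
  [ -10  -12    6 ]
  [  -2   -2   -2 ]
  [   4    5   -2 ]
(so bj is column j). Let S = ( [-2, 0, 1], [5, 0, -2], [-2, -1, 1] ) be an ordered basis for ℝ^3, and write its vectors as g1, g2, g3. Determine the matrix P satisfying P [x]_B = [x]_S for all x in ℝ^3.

[[-2, -1, 0], [-2, -2, 2], [2, 2, 2]]

Take x = bj: its B-coordinates are the j-th standard unit vector, so P e_j — column j of P — equals [bj]_S.
b1 = -2g1 - 2g2 + 2g3, giving column 1 = [-2, -2, 2]; repeating for each j gives P = [[-2, -1, 0], [-2, -2, 2], [2, 2, 2]].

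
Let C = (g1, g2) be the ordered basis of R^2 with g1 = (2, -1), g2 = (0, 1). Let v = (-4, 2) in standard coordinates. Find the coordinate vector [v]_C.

(-2, 0)

[v]_C is the unique c with M c = v, where M has columns g1, g2.
System: 2c_1 + 0c_2 = -4, -c_1 + c_2 = 2; solving gives c_1 = -2, c_2 = 0.
Check: -2g1 + 0·g2 = (-4, 2).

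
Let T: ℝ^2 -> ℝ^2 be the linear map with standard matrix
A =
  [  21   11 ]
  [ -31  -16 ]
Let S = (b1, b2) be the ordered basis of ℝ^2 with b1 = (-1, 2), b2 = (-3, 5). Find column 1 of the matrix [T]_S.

(2, -1)

Column 1 of [T]_S is the S-coordinate vector of T(b1).
In standard coordinates T(b1) = A b1 = (1, -1).
Converting to S: (1, -1) = 2b1 - b2, so the coordinate vector is (2, -1).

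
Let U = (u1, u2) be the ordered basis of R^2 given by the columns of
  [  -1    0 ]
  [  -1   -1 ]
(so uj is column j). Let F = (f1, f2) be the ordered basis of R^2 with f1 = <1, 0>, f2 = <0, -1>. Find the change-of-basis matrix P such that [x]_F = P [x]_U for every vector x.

[[-1, 0], [1, 1]]

Column j of P is [uj]_F, since P maps U-coordinates to F-coordinates.
Expressing u1 in F: u1 = -f1 + f2, so column 1 of P is <-1, 1>.
Doing the same for each uj gives P = [[-1, 0], [1, 1]].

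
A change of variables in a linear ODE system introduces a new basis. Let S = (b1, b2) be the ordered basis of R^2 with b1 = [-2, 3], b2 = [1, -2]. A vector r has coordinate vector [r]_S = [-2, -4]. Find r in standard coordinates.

[0, 2]

r = M [r]_S, where M has columns b1, b2.
Carrying out the matrix-vector product, r = [0, 2].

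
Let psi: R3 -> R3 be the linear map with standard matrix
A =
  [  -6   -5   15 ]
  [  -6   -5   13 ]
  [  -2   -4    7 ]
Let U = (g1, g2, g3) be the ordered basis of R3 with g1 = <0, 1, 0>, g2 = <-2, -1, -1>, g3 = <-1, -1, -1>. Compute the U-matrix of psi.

With P the matrix whose columns are g1, ..., g3, [psi]_U = P^(-1) A P.
Column by column: psi(g1) = A g1 = <-5, -5, -4>; its U-coordinates <-1, 1, 3> give column 1.
Continuing for each basis vector yields [psi]_U = [[-1, 3, -1], [1, -1, 3], [3, 0, -2]].

[[-1, 3, -1], [1, -1, 3], [3, 0, -2]]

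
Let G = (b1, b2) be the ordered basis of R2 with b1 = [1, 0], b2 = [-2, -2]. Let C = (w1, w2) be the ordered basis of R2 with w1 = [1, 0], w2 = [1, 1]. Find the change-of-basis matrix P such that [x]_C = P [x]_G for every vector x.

Let M have columns bj and N have columns wj. Then for every x, N [x]_C = x = M [x]_G, so P = N^(-1) M.
Since det N = 1, N^(-1) has integer entries; multiplying gives P = [[1, 0], [0, -2]].

[[1, 0], [0, -2]]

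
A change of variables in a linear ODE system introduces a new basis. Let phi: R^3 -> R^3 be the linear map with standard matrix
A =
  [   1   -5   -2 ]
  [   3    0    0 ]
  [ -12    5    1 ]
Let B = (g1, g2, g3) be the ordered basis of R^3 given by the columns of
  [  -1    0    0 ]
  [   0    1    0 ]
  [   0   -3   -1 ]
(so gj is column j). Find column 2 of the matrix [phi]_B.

Column 2 of [phi]_B is the B-coordinate vector of phi(g2).
In standard coordinates phi(g2) = A g2 = (1, 0, 2).
Converting to B: (1, 0, 2) = -g1 + 0·g2 - 2g3, so the coordinate vector is (-1, 0, -2).

(-1, 0, -2)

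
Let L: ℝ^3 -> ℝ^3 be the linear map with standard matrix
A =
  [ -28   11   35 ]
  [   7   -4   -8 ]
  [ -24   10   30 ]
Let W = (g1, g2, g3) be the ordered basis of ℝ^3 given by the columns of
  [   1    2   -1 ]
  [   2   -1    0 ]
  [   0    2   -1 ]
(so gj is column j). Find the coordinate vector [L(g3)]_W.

<-1, -3, 0>

Column 3 of [L]_W is the W-coordinate vector of L(g3).
In standard coordinates L(g3) = A g3 = <-7, 1, -6>.
Converting to W: <-7, 1, -6> = -g1 - 3g2 + 0·g3, so the coordinate vector is <-1, -3, 0>.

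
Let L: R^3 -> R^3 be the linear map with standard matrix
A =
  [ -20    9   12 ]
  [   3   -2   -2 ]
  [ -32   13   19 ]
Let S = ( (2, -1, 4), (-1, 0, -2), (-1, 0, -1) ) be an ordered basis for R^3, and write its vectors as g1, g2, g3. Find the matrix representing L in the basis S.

Let P have columns g1, ..., g3. Then [L]_S = P^(-1) A P.
Here det P = -1, so P^(-1) is integer; computing A P first and then P^(-1)(A P) gives [[0, -1, 1], [0, 0, -3], [1, 2, -3]].

[[0, -1, 1], [0, 0, -3], [1, 2, -3]]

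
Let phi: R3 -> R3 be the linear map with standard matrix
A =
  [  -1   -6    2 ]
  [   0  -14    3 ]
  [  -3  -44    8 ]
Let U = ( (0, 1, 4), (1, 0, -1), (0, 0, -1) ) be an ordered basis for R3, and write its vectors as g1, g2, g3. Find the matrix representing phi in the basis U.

The j-th column of [phi]_U is [phi(gj)]_U.
phi(g1) = A g1 = (2, -2, -12) = -2g1 + 2g2 + 2g3, so column 1 is (-2, 2, 2).
Repeating for g2, g3 and assembling the columns gives [[-2, -3, -3], [2, -3, -2], [2, 2, -2]].

[[-2, -3, -3], [2, -3, -2], [2, 2, -2]]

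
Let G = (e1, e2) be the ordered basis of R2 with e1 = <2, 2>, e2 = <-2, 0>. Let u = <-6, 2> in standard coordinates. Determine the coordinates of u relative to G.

<1, 4>

[u]_G is the unique c with M c = u, where M has columns e1, e2.
System: 2c_1 - 2c_2 = -6, 2c_1 + 0c_2 = 2; solving gives c_1 = 1, c_2 = 4.
Check: e1 + 4e2 = <-6, 2>.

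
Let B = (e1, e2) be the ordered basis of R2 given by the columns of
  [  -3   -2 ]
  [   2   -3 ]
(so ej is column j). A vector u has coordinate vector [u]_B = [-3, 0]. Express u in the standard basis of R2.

[9, -6]

By definition u = -3e1 + 0·e2.
Summing componentwise gives [9, -6].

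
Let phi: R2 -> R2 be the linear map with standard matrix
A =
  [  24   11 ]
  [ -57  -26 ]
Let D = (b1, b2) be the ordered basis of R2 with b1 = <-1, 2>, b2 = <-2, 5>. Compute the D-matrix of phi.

[[0, -3], [1, -2]]

Let P have columns b1, b2. Then [phi]_D = P^(-1) A P.
Here det P = -1, so P^(-1) is integer; computing A P first and then P^(-1)(A P) gives [[0, -3], [1, -2]].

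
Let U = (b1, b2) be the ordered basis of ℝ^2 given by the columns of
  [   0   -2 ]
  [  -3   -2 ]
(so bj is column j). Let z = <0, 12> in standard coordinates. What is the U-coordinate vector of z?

Write z = c_1 b1 + c_2 b2 and solve for the c_i.
System: 0c_1 - 2c_2 = 0, -3c_1 - 2c_2 = 12; solving gives c_1 = -4, c_2 = 0.
Check: -4b1 + 0·b2 = <0, 12>.

<-4, 0>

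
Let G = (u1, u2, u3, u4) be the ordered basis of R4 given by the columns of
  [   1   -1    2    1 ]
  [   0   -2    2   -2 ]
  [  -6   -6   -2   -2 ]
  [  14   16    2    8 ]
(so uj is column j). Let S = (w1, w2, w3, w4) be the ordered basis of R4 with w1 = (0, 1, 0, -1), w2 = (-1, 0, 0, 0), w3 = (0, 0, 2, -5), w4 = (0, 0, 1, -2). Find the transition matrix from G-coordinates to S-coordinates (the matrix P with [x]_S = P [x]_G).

[[0, -2, 2, -2], [-1, 1, -2, -1], [-2, -2, 0, -2], [-2, -2, -2, 2]]

Let M have columns uj and N have columns wj. Then for every x, N [x]_S = x = M [x]_G, so P = N^(-1) M.
Since det N = 1, N^(-1) has integer entries; multiplying gives P = [[0, -2, 2, -2], [-1, 1, -2, -1], [-2, -2, 0, -2], [-2, -2, -2, 2]].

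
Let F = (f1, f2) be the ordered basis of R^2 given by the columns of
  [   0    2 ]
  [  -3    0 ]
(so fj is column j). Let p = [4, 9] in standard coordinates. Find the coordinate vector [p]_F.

[-3, 2]

We seek scalars with c_1 f1 + c_2 f2 = p; equivalently solve M c = p where the columns of M are f1, f2.
System: 0c_1 + 2c_2 = 4, -3c_1 + 0c_2 = 9; solving gives c_1 = -3, c_2 = 2.
Check: -3f1 + 2f2 = [4, 9].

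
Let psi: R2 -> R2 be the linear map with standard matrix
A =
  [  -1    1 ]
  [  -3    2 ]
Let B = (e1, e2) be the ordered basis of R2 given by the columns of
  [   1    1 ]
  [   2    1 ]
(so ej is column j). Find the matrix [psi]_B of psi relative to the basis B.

The j-th column of [psi]_B is [psi(ej)]_B.
psi(e1) = A e1 = <1, 1> = 0·e1 + e2, so column 1 is <0, 1>.
Repeating for e2 and assembling the columns gives [[0, -1], [1, 1]].

[[0, -1], [1, 1]]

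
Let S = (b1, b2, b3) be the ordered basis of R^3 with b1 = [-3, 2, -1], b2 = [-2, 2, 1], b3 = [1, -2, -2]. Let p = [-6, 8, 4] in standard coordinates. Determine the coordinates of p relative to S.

We seek scalars with c_1 b1 + ... + c_3 b3 = p; equivalently solve M c = p where the columns of M are b1, ..., b3.
Gaussian elimination on [M | p] yields c = (2, -2, -4).
Check: 2b1 - 2b2 - 4b3 = [-6, 8, 4].

[2, -2, -4]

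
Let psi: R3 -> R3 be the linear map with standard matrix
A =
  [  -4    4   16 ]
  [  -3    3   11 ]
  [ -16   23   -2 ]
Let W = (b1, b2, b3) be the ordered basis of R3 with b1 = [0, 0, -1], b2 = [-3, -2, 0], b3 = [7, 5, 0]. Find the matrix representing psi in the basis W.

[[-2, -2, -3], [3, 1, -2], [-1, 1, -2]]

With P the matrix whose columns are b1, ..., b3, [psi]_W = P^(-1) A P.
Column by column: psi(b1) = A b1 = [-16, -11, 2]; its W-coordinates [-2, 3, -1] give column 1.
Continuing for each basis vector yields [psi]_W = [[-2, -2, -3], [3, 1, -2], [-1, 1, -2]].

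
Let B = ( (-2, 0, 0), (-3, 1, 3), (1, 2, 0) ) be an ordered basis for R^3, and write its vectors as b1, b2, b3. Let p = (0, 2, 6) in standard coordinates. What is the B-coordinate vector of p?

[p]_B is the unique c with M c = p, where M has columns b1, ..., b3.
Gaussian elimination on [M | p] yields c = (-3, 2, 0).
Check: -3b1 + 2b2 + 0·b3 = (0, 2, 6).

(-3, 2, 0)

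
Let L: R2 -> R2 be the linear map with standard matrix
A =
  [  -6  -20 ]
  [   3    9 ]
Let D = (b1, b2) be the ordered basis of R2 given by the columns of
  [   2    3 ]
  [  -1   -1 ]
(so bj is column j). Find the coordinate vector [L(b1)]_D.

Compute L(b1) = A b1 = (8, -3) in standard coordinates.
Then write this in D-coordinates: solve for y in y_1 b1 + y_2 b2 = (8, -3).
This gives y = (1, 2), which is column 1 of [L]_D.

(1, 2)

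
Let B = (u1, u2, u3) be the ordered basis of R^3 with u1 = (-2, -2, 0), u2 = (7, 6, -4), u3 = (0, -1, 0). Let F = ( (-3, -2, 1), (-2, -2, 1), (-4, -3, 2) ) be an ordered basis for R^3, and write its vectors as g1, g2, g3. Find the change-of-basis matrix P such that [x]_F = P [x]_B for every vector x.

Column j of P is [uj]_F, since P maps B-coordinates to F-coordinates.
Expressing u1 in F: u1 = 2g1 + 2g2 - 2g3, so column 1 of P is (2, 2, -2).
Doing the same for each uj gives P = [[2, 1, 0], [2, -1, 2], [-2, -2, -1]].

[[2, 1, 0], [2, -1, 2], [-2, -2, -1]]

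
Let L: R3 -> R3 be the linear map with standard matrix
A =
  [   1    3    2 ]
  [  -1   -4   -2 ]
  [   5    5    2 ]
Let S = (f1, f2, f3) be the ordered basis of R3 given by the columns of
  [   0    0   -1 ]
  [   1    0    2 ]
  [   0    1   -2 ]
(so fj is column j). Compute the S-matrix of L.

The j-th column of [L]_S is [L(fj)]_S.
L(f1) = A f1 = (3, -4, 5) = 2f1 - f2 - 3f3, so column 1 is (2, -1, -3).
Repeating for f2, f3 and assembling the columns gives [[2, 2, -1], [-1, -2, -1], [-3, -2, -1]].

[[2, 2, -1], [-1, -2, -1], [-3, -2, -1]]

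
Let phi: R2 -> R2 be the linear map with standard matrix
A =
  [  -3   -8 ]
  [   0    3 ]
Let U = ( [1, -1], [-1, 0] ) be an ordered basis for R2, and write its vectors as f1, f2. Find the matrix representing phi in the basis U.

Let P have columns f1, f2. Then [phi]_U = P^(-1) A P.
Here det P = -1, so P^(-1) is integer; computing A P first and then P^(-1)(A P) gives [[3, 0], [-2, -3]].

[[3, 0], [-2, -3]]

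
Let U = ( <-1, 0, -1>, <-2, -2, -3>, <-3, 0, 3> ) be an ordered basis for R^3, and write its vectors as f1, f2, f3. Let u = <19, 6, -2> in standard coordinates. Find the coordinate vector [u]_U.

<-1, -3, -4>

We seek scalars with c_1 f1 + ... + c_3 f3 = u; equivalently solve M c = u where the columns of M are f1, ..., f3.
Row-reducing the augmented matrix [M | u] gives c = (-1, -3, -4).
Check: -f1 - 3f2 - 4f3 = <19, 6, -2>.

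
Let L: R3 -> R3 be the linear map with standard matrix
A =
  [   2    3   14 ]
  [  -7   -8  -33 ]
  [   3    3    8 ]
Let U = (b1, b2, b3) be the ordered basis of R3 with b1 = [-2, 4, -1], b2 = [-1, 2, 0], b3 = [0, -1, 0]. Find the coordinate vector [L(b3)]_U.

[3, -3, -2]

Column 3 of [L]_U is the U-coordinate vector of L(b3).
In standard coordinates L(b3) = A b3 = [-3, 8, -3].
Converting to U: [-3, 8, -3] = 3b1 - 3b2 - 2b3, so the coordinate vector is [3, -3, -2].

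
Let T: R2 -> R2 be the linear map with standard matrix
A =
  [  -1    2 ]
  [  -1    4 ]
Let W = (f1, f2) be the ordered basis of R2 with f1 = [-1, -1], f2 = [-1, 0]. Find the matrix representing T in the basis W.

The j-th column of [T]_W is [T(fj)]_W.
T(f1) = A f1 = [-1, -3] = 3f1 - 2f2, so column 1 is [3, -2].
Repeating for f2 and assembling the columns gives [[3, -1], [-2, 0]].

[[3, -1], [-2, 0]]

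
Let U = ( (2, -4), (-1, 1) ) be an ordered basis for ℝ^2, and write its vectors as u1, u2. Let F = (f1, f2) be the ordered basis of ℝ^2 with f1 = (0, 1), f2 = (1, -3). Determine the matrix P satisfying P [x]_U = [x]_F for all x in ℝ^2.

Column j of P is [uj]_F, since P maps U-coordinates to F-coordinates.
Expressing u1 in F: u1 = 2f1 + 2f2, so column 1 of P is (2, 2).
Doing the same for each uj gives P = [[2, -2], [2, -1]].

[[2, -2], [2, -1]]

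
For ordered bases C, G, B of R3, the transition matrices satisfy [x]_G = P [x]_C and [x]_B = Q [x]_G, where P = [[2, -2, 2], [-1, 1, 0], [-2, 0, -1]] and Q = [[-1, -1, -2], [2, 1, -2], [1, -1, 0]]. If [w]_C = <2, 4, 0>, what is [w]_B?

<10, 2, -6>

Apply P to get G-coordinates <-4, 2, -4>, then Q to get B-coordinates.
The result is [w]_B = <10, 2, -6>.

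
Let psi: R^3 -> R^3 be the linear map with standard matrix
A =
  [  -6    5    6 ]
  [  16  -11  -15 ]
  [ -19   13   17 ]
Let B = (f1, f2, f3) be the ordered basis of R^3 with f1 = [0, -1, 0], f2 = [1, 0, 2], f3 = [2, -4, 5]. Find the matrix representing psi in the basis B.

Let P have columns f1, ..., f3. Then [psi]_B = P^(-1) A P.
Here det P = 1, so P^(-1) is integer; computing A P first and then P^(-1)(A P) gives [[1, 2, 3], [1, 0, 0], [-3, 3, -1]].

[[1, 2, 3], [1, 0, 0], [-3, 3, -1]]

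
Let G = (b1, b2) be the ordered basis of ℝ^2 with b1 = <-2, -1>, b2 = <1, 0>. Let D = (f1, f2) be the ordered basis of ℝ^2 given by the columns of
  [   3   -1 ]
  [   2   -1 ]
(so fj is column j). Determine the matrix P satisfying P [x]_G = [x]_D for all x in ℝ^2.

[[-1, 1], [-1, 2]]

Take x = bj: its G-coordinates are the j-th standard unit vector, so P e_j — column j of P — equals [bj]_D.
b1 = -f1 - f2, giving column 1 = <-1, -1>; repeating for each j gives P = [[-1, 1], [-1, 2]].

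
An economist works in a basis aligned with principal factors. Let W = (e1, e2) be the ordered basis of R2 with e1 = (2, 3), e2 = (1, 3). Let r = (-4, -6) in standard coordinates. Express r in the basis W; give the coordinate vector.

[r]_W is the unique c with M c = r, where M has columns e1, e2.
System: 2c_1 + c_2 = -4, 3c_1 + 3c_2 = -6; solving gives c_1 = -2, c_2 = 0.
Check: -2e1 + 0·e2 = (-4, -6).

(-2, 0)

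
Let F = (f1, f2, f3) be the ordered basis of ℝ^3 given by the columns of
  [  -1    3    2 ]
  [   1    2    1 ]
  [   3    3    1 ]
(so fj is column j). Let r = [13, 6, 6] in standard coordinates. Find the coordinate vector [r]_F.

We seek scalars with c_1 f1 + ... + c_3 f3 = r; equivalently solve M c = r where the columns of M are f1, ..., f3.
Gaussian elimination on [M | r] yields c = (-1, 2, 3).
Check: -f1 + 2f2 + 3f3 = [13, 6, 6].

[-1, 2, 3]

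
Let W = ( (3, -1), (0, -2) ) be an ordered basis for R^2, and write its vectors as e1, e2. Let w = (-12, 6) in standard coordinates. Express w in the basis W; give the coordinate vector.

Write w = c_1 e1 + c_2 e2 and solve for the c_i.
System: 3c_1 + 0c_2 = -12, -c_1 - 2c_2 = 6; solving gives c_1 = -4, c_2 = -1.
Check: -4e1 - e2 = (-12, 6).

(-4, -1)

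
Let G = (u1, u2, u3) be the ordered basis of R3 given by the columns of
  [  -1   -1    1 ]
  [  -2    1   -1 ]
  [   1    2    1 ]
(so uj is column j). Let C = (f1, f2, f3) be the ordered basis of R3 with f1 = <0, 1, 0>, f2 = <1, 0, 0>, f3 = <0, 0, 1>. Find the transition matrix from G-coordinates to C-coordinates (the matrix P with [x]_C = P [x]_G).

Take x = uj: its G-coordinates are the j-th standard unit vector, so P e_j — column j of P — equals [uj]_C.
u1 = -2f1 - f2 + f3, giving column 1 = <-2, -1, 1>; repeating for each j gives P = [[-2, 1, -1], [-1, -1, 1], [1, 2, 1]].

[[-2, 1, -1], [-1, -1, 1], [1, 2, 1]]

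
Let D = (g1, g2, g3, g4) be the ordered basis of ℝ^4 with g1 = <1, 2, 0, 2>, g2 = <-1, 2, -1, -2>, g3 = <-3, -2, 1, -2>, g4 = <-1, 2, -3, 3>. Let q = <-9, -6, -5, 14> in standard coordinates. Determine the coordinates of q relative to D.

[q]_D is the unique c with M c = q, where M has columns g1, ..., g4.
Solving this 4x4 system gives c = (0, -4, 3, 4).
Check: 0·g1 - 4g2 + 3g3 + 4g4 = <-9, -6, -5, 14>.

<0, -4, 3, 4>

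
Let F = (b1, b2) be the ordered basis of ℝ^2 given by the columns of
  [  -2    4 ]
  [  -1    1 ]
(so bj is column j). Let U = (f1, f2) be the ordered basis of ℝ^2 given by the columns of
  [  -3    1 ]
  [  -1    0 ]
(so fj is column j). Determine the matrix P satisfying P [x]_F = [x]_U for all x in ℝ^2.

Column j of P is [bj]_U, since P maps F-coordinates to U-coordinates.
Expressing b1 in U: b1 = f1 + f2, so column 1 of P is (1, 1).
Doing the same for each bj gives P = [[1, -1], [1, 1]].

[[1, -1], [1, 1]]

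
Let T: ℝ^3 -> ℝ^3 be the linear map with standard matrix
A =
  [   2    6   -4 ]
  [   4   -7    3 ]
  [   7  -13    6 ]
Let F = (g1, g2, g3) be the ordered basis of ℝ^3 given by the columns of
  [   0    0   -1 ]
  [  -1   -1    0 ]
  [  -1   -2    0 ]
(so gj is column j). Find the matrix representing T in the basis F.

[[-1, -1, 1], [-3, 0, 3], [2, -2, 2]]

The j-th column of [T]_F is [T(gj)]_F.
T(g1) = A g1 = [-2, 4, 7] = -g1 - 3g2 + 2g3, so column 1 is [-1, -3, 2].
Repeating for g2, g3 and assembling the columns gives [[-1, -1, 1], [-3, 0, 3], [2, -2, 2]].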